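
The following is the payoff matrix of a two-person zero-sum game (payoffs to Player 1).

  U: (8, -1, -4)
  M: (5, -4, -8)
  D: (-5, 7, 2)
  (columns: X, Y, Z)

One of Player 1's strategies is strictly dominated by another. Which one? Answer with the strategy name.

M

U gives a strictly higher payoff than M against every column: 8 > 5, -1 > -4, -4 > -8.
So M is strictly dominated and Player 1 never plays it.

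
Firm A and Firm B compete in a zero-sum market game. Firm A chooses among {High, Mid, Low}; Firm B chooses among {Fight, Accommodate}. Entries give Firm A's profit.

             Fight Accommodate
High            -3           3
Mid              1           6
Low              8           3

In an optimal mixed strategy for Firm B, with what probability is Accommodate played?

Row minima: High → -3, Mid → 1, Low → 3; maximin = 3.
Column maxima: Fight → 8, Accommodate → 6; minimax = 6.
3 ≠ 6, so there is no saddle point; optimal play is mixed.
High is strictly dominated by Mid, so Firm A never plays it.
On the remaining 2×2 (Mid, Low vs Fight, Accommodate):
Let Firm A play Mid with probability p. Expected payoff against Fight: 1p + 8(1−p) = −7p + 8; against Accommodate: 6p + 3(1−p) = 3p + 3.
Setting these equal: −7p + 8 = 3p + 3 ⇒ −10p = -5 ⇒ p = 1/2, and the value is (-7)·(1/2) + 8 = 9/2.
For Firm B: with q = P(Fight), equating Mid's and Low's payoffs gives −5q + 6 = 5q + 3 ⇒ q = 3/10.

7/10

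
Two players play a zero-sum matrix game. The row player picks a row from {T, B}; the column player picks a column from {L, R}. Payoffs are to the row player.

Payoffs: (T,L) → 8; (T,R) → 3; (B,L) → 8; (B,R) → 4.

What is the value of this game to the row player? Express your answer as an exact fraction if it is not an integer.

4

Row minima: T → 3, B → 4; maximin = 4.
Column maxima: L → 8, R → 4; minimax = 4.
Since maximin = minimax = 4, there is a saddle point and the value is 4.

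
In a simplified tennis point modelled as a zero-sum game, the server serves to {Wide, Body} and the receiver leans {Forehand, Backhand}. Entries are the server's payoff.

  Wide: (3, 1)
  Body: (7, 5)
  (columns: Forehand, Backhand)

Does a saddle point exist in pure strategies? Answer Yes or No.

Yes

Row minima: Wide → 1, Body → 5; maximin = 5.
Column maxima: Forehand → 7, Backhand → 5; minimax = 5.
maximin = minimax = 5, so a saddle point exists.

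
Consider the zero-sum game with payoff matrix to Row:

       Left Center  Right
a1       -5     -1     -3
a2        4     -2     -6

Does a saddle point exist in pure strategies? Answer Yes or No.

No

Row minima: a1 → -5, a2 → -6; maximin = -5.
Column maxima: Left → 4, Center → -1, Right → -3; minimax = -3.
-5 ≠ -3, so no pure-strategy equilibrium exists.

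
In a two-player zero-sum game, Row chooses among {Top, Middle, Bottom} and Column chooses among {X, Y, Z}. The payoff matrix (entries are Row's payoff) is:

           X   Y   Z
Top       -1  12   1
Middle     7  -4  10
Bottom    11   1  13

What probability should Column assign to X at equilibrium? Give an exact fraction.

Row minima: Top → -1, Middle → -4, Bottom → 1; maximin = 1.
Column maxima: X → 11, Y → 12, Z → 13; minimax = 11.
1 ≠ 11, so there is no saddle point; optimal play is mixed.
Middle is strictly dominated by Bottom, so Row never plays it.
Z is strictly dominated by X (it gives Row strictly more in every row), so Column never plays it.
On the remaining 2×2 (Top, Bottom vs X, Y):
Let Row play Top with probability p. Expected payoff against X: (-1)p + 11(1−p) = −12p + 11; against Y: 12p + 1(1−p) = 11p + 1.
Setting these equal: −12p + 11 = 11p + 1 ⇒ −23p = -10 ⇒ p = 10/23, and the value is (-12)·(10/23) + 11 = 133/23.
For Column: with q = P(X), equating Top's and Bottom's payoffs gives −13q + 12 = 10q + 1 ⇒ q = 11/23.

11/23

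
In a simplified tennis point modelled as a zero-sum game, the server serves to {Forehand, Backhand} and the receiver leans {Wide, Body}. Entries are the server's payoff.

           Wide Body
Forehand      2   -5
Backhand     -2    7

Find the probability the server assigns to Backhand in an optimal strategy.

Row minima: Forehand → -5, Backhand → -2; maximin = -2.
Column maxima: Wide → 2, Body → 7; minimax = 2.
-2 ≠ 2, so there is no saddle point; optimal play is mixed.
Let the server play Forehand with probability p. Expected payoff against Wide: 2p + (-2)(1−p) = 4p − 2; against Body: (-5)p + 7(1−p) = −12p + 7.
Setting these equal: 4p − 2 = −12p + 7 ⇒ 16p = 9 ⇒ p = 9/16, and the value is (4)·(9/16) − 2 = 1/4.
For the receiver: with q = P(Wide), equating Forehand's and Backhand's payoffs gives 7q − 5 = −9q + 7 ⇒ q = 3/4.

7/16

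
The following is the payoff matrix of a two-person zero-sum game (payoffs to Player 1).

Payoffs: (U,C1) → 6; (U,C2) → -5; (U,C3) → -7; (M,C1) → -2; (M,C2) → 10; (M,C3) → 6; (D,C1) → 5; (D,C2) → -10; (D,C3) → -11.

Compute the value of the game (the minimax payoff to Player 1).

Row minima: U → -7, M → -2, D → -11; maximin = -2.
Column maxima: C1 → 6, C2 → 10, C3 → 6; minimax = 6.
-2 ≠ 6, so there is no saddle point; optimal play is mixed.
D is strictly dominated by U, so Player 1 never plays it.
C2 is strictly dominated by C3 (it gives Player 1 strictly more in every row), so Player 2 never plays it.
On the remaining 2×2 (U, M vs C1, C3):
Let Player 1 play U with probability p. Expected payoff against C1: 6p + (-2)(1−p) = 8p − 2; against C3: (-7)p + 6(1−p) = −13p + 6.
Setting these equal: 8p − 2 = −13p + 6 ⇒ 21p = 8 ⇒ p = 8/21, and the value is (8)·(8/21) − 2 = 22/21.
For Player 2: with q = P(C1), equating U's and M's payoffs gives 13q − 7 = −8q + 6 ⇒ q = 13/21.

22/21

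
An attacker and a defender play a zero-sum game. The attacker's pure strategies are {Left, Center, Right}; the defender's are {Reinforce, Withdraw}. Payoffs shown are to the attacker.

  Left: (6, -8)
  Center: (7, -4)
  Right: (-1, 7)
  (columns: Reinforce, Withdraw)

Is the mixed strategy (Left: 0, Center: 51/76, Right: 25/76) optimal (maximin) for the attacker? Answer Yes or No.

Against Reinforce this mix gives (51/76)·7 + (25/76)·(-1) = 83/19.
Against Withdraw this mix gives (51/76)·(-4) + (25/76)·7 = -29/76.
The defender will play Withdraw, holding the attacker to -29/76. Shifting weight toward the row that does better against Withdraw would raise this floor (the equalizing mix achieves 45/19 against both Withdraw and Reinforce), so the proposed strategy is not optimal.

No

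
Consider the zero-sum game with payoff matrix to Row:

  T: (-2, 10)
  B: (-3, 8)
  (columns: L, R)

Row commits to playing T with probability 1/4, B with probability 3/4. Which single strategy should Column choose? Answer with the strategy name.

If Column plays L, Row's expected payoff is (1/4)·(-2) + (3/4)·(-3) = -11/4.
If Column plays R, Row's expected payoff is (1/4)·10 + (3/4)·8 = 17/2.
Column minimizes Row's payoff; the smallest is -11/4, so the best response is L.

L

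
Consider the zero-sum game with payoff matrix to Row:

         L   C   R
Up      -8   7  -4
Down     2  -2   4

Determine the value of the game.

-2/19

Row minima: Up → -8, Down → -2; maximin = -2.
Column maxima: L → 2, C → 7, R → 4; minimax = 2.
-2 ≠ 2, so there is no saddle point; optimal play is mixed.
R is strictly dominated by L (it gives Row strictly more in every row), so Column never plays it.
On the remaining 2×2 (Up, Down vs L, C):
Let Row play Up with probability p. Expected payoff against L: (-8)p + 2(1−p) = −10p + 2; against C: 7p + (-2)(1−p) = 9p − 2.
Setting these equal: −10p + 2 = 9p − 2 ⇒ −19p = -4 ⇒ p = 4/19, and the value is (-10)·(4/19) + 2 = -2/19.
For Column: with q = P(L), equating Up's and Down's payoffs gives −15q + 7 = 4q − 2 ⇒ q = 9/19.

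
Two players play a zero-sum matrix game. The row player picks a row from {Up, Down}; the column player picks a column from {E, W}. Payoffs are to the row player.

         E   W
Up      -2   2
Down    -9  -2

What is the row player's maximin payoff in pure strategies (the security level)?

Row minima: Up → -2, Down → -9.
The best of these is -2.

-2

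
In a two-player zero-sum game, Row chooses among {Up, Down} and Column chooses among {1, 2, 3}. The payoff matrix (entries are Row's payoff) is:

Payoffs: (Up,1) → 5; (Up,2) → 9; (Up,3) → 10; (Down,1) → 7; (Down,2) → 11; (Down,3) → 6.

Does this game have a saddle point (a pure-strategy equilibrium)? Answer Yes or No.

Row minima: Up → 5, Down → 6; maximin = 6.
Column maxima: 1 → 7, 2 → 11, 3 → 10; minimax = 7.
6 ≠ 7, so no pure-strategy equilibrium exists.

No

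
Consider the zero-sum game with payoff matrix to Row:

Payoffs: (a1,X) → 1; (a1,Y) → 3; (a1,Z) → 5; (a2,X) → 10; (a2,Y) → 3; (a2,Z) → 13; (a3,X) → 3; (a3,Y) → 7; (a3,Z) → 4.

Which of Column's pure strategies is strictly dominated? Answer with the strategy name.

Z

X holds Row's payoff strictly below Z in every row: 1 < 5, 10 < 13, 3 < 4.
So Z is strictly dominated for Column.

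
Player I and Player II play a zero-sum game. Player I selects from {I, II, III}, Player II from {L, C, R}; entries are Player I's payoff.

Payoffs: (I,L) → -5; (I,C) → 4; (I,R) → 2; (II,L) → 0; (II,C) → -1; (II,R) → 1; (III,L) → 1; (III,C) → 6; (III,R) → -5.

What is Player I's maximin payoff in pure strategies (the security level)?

-1

Row minima: I → -5, II → -1, III → -5.
The best of these is -1.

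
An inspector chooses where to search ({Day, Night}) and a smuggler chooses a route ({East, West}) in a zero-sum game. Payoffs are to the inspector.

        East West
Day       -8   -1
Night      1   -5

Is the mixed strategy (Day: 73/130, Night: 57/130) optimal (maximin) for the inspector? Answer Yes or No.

Against East this mix gives (73/130)·(-8) + (57/130)·1 = -527/130.
Against West this mix gives (73/130)·(-1) + (57/130)·(-5) = -179/65.
The smuggler will play East, holding the inspector to -527/130. Shifting weight toward the row that does better against East would raise this floor (the equalizing mix achieves -41/13 against both East and West), so the proposed strategy is not optimal.

No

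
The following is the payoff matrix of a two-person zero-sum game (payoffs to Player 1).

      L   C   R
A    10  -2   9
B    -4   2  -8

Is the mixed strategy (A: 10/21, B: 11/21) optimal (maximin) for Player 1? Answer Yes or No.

Against L this mix gives (10/21)·10 + (11/21)·(-4) = 8/3.
Against C this mix gives (10/21)·(-2) + (11/21)·2 = 2/21.
Against R this mix gives (10/21)·9 + (11/21)·(-8) = 2/21.
All of Player 2's active replies (C, R) yield 2/21, and no column does worse for Player 1. The mix makes Player 2 indifferent and guarantees 2/21, so it is optimal.

Yes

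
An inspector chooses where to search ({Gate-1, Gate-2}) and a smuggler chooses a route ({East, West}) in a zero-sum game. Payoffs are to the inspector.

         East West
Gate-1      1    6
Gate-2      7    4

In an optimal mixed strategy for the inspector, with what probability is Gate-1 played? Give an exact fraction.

Row minima: Gate-1 → 1, Gate-2 → 4; maximin = 4.
Column maxima: East → 7, West → 6; minimax = 6.
4 ≠ 6, so there is no saddle point; optimal play is mixed.
Let the inspector play Gate-1 with probability p. Expected payoff against East: 1p + 7(1−p) = −6p + 7; against West: 6p + 4(1−p) = 2p + 4.
Setting these equal: −6p + 7 = 2p + 4 ⇒ −8p = -3 ⇒ p = 3/8, and the value is (-6)·(3/8) + 7 = 19/4.
For the smuggler: with q = P(East), equating Gate-1's and Gate-2's payoffs gives −5q + 6 = 3q + 4 ⇒ q = 1/4.

3/8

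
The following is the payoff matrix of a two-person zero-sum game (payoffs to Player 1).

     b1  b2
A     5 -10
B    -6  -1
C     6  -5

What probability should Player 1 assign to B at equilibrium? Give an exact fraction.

11/16

Row minima: A → -10, B → -6, C → -5; maximin = -5.
Column maxima: b1 → 6, b2 → -1; minimax = -1.
-5 ≠ -1, so there is no saddle point; optimal play is mixed.
A is strictly dominated by C, so Player 1 never plays it.
On the remaining 2×2 (B, C vs b1, b2):
Let Player 1 play B with probability p. Expected payoff against b1: (-6)p + 6(1−p) = −12p + 6; against b2: (-1)p + (-5)(1−p) = 4p − 5.
Setting these equal: −12p + 6 = 4p − 5 ⇒ −16p = -11 ⇒ p = 11/16, and the value is (-12)·(11/16) + 6 = -9/4.
For Player 2: with q = P(b1), equating B's and C's payoffs gives −5q − 1 = 11q − 5 ⇒ q = 1/4.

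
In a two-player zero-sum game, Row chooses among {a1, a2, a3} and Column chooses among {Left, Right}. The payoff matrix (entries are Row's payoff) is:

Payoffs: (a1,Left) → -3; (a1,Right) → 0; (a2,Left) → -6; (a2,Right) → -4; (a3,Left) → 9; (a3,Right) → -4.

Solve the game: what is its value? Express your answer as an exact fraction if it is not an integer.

-3/4

Row minima: a1 → -3, a2 → -6, a3 → -4; maximin = -3.
Column maxima: Left → 9, Right → 0; minimax = 0.
-3 ≠ 0, so there is no saddle point; optimal play is mixed.
a2 is strictly dominated by a1, so Row never plays it.
On the remaining 2×2 (a1, a3 vs Left, Right):
Let Row play a1 with probability p. Expected payoff against Left: (-3)p + 9(1−p) = −12p + 9; against Right: 0p + (-4)(1−p) = 4p − 4.
Setting these equal: −12p + 9 = 4p − 4 ⇒ −16p = -13 ⇒ p = 13/16, and the value is (-12)·(13/16) + 9 = -3/4.
For Column: with q = P(Left), equating a1's and a3's payoffs gives −3q = 13q − 4 ⇒ q = 1/4.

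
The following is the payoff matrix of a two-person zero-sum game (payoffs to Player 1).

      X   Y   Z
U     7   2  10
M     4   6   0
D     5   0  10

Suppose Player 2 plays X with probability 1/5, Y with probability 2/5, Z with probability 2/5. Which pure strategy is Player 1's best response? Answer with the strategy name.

U

Expected payoff of U: (1/5)·7 + (2/5)·2 + (2/5)·10 = 31/5.
Expected payoff of M: (1/5)·4 + (2/5)·6 + (2/5)·0 = 16/5.
Expected payoff of D: (1/5)·5 + (2/5)·0 + (2/5)·10 = 5.
The largest is 31/5, so Player 1's best response is U.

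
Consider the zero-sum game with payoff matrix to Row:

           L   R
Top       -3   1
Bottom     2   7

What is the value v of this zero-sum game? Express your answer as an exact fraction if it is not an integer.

2

Row minima: Top → -3, Bottom → 2; maximin = 2.
Column maxima: L → 2, R → 7; minimax = 2.
Since maximin = minimax = 2, there is a saddle point and the value is 2.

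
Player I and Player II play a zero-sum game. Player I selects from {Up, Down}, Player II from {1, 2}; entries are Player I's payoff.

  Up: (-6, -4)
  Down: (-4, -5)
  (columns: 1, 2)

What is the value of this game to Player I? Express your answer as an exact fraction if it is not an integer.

-14/3

Row minima: Up → -6, Down → -5; maximin = -5.
Column maxima: 1 → -4, 2 → -4; minimax = -4.
-5 ≠ -4, so there is no saddle point; optimal play is mixed.
Let Player I play Up with probability p. Expected payoff against 1: (-6)p + (-4)(1−p) = −2p − 4; against 2: (-4)p + (-5)(1−p) = p − 5.
Setting these equal: −2p − 4 = p − 5 ⇒ −3p = -1 ⇒ p = 1/3, and the value is (-2)·(1/3) − 4 = -14/3.
For Player II: with q = P(1), equating Up's and Down's payoffs gives −2q − 4 = q − 5 ⇒ q = 1/3.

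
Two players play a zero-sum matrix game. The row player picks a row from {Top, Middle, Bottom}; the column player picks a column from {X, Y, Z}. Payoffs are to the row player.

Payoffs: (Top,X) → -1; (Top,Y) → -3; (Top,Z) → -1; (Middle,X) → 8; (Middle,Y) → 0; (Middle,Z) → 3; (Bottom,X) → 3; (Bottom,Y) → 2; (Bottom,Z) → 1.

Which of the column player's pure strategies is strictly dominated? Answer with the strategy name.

X

Y holds the row player's payoff strictly below X in every row: -3 < -1, 0 < 8, 2 < 3.
So X is strictly dominated for the column player.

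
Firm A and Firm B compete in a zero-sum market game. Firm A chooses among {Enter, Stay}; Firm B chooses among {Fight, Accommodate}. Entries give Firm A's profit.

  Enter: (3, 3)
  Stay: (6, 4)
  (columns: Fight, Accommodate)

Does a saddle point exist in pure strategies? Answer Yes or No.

Row minima: Enter → 3, Stay → 4; maximin = 4.
Column maxima: Fight → 6, Accommodate → 4; minimax = 4.
maximin = minimax = 4, so a saddle point exists.

Yes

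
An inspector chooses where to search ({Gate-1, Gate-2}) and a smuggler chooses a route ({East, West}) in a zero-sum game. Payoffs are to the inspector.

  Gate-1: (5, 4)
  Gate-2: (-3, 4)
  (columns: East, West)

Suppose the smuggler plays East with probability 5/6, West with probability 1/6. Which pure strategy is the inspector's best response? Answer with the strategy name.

Expected payoff of Gate-1: (5/6)·5 + (1/6)·4 = 29/6.
Expected payoff of Gate-2: (5/6)·(-3) + (1/6)·4 = -11/6.
The largest is 29/6, so the inspector's best response is Gate-1.

Gate-1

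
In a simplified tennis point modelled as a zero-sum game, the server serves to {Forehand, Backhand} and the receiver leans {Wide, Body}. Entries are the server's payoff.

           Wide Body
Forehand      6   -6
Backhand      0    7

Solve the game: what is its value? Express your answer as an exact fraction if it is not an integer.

42/19

Row minima: Forehand → -6, Backhand → 0; maximin = 0.
Column maxima: Wide → 6, Body → 7; minimax = 6.
0 ≠ 6, so there is no saddle point; optimal play is mixed.
Let the server play Forehand with probability p. Expected payoff against Wide: 6p + 0(1−p) = 6p; against Body: (-6)p + 7(1−p) = −13p + 7.
Setting these equal: 6p = −13p + 7 ⇒ 19p = 7 ⇒ p = 7/19, and the value is (6)·(7/19) = 42/19.
For the receiver: with q = P(Wide), equating Forehand's and Backhand's payoffs gives 12q − 6 = −7q + 7 ⇒ q = 13/19.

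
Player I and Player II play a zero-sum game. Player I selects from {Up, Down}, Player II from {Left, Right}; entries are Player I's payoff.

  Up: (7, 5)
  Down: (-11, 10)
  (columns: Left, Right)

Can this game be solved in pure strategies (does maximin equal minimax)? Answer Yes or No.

Row minima: Up → 5, Down → -11; maximin = 5.
Column maxima: Left → 7, Right → 10; minimax = 7.
5 ≠ 7, so no pure-strategy equilibrium exists.

No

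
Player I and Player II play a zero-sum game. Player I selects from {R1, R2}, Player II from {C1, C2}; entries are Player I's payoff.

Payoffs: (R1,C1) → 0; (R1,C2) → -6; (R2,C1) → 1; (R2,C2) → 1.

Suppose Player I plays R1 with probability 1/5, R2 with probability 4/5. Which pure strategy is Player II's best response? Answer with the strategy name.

C2

If Player II plays C1, Player I's expected payoff is (1/5)·0 + (4/5)·1 = 4/5.
If Player II plays C2, Player I's expected payoff is (1/5)·(-6) + (4/5)·1 = -2/5.
Player II minimizes Player I's payoff; the smallest is -2/5, so the best response is C2.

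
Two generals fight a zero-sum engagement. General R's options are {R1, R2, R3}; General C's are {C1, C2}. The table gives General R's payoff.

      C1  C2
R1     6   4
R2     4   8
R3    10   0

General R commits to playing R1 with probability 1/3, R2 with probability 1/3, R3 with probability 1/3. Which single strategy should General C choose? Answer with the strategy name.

If General C plays C1, General R's expected payoff is (1/3)·6 + (1/3)·4 + (1/3)·10 = 20/3.
If General C plays C2, General R's expected payoff is (1/3)·4 + (1/3)·8 + (1/3)·0 = 4.
General C minimizes General R's payoff; the smallest is 4, so the best response is C2.

C2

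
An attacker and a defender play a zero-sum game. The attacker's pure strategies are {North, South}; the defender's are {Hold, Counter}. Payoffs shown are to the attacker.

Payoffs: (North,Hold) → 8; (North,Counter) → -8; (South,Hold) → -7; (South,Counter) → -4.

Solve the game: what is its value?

Row minima: North → -8, South → -7; maximin = -7.
Column maxima: Hold → 8, Counter → -4; minimax = -4.
-7 ≠ -4, so there is no saddle point; optimal play is mixed.
Let the attacker play North with probability p. Expected payoff against Hold: 8p + (-7)(1−p) = 15p − 7; against Counter: (-8)p + (-4)(1−p) = −4p − 4.
Setting these equal: 15p − 7 = −4p − 4 ⇒ 19p = 3 ⇒ p = 3/19, and the value is (15)·(3/19) − 7 = -88/19.
For the defender: with q = P(Hold), equating North's and South's payoffs gives 16q − 8 = −3q − 4 ⇒ q = 4/19.

-88/19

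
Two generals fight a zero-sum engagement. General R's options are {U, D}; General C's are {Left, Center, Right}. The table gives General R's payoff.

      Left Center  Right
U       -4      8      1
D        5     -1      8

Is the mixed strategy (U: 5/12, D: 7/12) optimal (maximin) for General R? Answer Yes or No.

Against Left this mix gives (5/12)·(-4) + (7/12)·5 = 5/4.
Against Center this mix gives (5/12)·8 + (7/12)·(-1) = 11/4.
Against Right this mix gives (5/12)·1 + (7/12)·8 = 61/12.
General C will play Left, holding General R to 5/4. Shifting weight toward the row that does better against Left would raise this floor (the equalizing mix achieves 2 against both Left and Center), so the proposed strategy is not optimal.

No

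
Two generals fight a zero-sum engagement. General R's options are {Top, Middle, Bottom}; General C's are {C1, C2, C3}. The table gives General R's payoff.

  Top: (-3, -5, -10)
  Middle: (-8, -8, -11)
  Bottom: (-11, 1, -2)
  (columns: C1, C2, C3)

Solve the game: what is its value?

Row minima: Top → -10, Middle → -11, Bottom → -11; maximin = -10.
Column maxima: C1 → -3, C2 → 1, C3 → -2; minimax = -3.
-10 ≠ -3, so there is no saddle point; optimal play is mixed.
Middle is strictly dominated by Top, so General R never plays it.
C2 is strictly dominated by C3 (it gives General R strictly more in every row), so General C never plays it.
On the remaining 2×2 (Top, Bottom vs C1, C3):
Let General R play Top with probability p. Expected payoff against C1: (-3)p + (-11)(1−p) = 8p − 11; against C3: (-10)p + (-2)(1−p) = −8p − 2.
Setting these equal: 8p − 11 = −8p − 2 ⇒ 16p = 9 ⇒ p = 9/16, and the value is (8)·(9/16) − 11 = -13/2.
For General C: with q = P(C1), equating Top's and Bottom's payoffs gives 7q − 10 = −9q − 2 ⇒ q = 1/2.

-13/2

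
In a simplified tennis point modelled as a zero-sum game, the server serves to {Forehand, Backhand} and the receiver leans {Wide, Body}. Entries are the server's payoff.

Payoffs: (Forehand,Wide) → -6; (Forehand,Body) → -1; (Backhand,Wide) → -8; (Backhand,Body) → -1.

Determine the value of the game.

-6

Row minima: Forehand → -6, Backhand → -8; maximin = -6.
Column maxima: Wide → -6, Body → -1; minimax = -6.
Since maximin = minimax = -6, there is a saddle point and the value is -6.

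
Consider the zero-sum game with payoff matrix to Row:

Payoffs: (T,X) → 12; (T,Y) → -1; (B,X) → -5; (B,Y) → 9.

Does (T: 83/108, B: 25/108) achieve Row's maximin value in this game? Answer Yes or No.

Against X this mix gives (83/108)·12 + (25/108)·(-5) = 871/108.
Against Y this mix gives (83/108)·(-1) + (25/108)·9 = 71/54.
Column will play Y, holding Row to 71/54. Shifting weight toward the row that does better against Y would raise this floor (the equalizing mix achieves 103/27 against both Y and X), so the proposed strategy is not optimal.

No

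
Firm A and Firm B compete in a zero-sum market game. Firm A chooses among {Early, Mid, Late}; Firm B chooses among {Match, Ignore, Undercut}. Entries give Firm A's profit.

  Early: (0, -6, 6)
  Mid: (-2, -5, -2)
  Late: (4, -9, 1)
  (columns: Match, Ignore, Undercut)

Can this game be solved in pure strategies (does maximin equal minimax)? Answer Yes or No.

Row minima: Early → -6, Mid → -5, Late → -9; maximin = -5.
Column maxima: Match → 4, Ignore → -5, Undercut → 6; minimax = -5.
maximin = minimax = -5, so a saddle point exists.

Yes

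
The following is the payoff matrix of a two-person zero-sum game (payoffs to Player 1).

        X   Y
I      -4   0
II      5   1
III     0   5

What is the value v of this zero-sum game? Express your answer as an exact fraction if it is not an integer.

25/9

Row minima: I → -4, II → 1, III → 0; maximin = 1.
Column maxima: X → 5, Y → 5; minimax = 5.
1 ≠ 5, so there is no saddle point; optimal play is mixed.
I is strictly dominated by II, so Player 1 never plays it.
On the remaining 2×2 (II, III vs X, Y):
Let Player 1 play II with probability p. Expected payoff against X: 5p + 0(1−p) = 5p; against Y: 1p + 5(1−p) = −4p + 5.
Setting these equal: 5p = −4p + 5 ⇒ 9p = 5 ⇒ p = 5/9, and the value is (5)·(5/9) = 25/9.
For Player 2: with q = P(X), equating II's and III's payoffs gives 4q + 1 = −5q + 5 ⇒ q = 4/9.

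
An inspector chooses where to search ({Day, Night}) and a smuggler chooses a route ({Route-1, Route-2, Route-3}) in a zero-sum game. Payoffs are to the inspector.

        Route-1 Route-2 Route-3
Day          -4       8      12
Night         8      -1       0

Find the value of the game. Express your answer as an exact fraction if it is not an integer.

20/7

Row minima: Day → -4, Night → -1; maximin = -1.
Column maxima: Route-1 → 8, Route-2 → 8, Route-3 → 12; minimax = 8.
-1 ≠ 8, so there is no saddle point; optimal play is mixed.
Route-3 is strictly dominated by Route-2 (it gives the inspector strictly more in every row), so the smuggler never plays it.
On the remaining 2×2 (Day, Night vs Route-1, Route-2):
Let the inspector play Day with probability p. Expected payoff against Route-1: (-4)p + 8(1−p) = −12p + 8; against Route-2: 8p + (-1)(1−p) = 9p − 1.
Setting these equal: −12p + 8 = 9p − 1 ⇒ −21p = -9 ⇒ p = 3/7, and the value is (-12)·(3/7) + 8 = 20/7.
For the smuggler: with q = P(Route-1), equating Day's and Night's payoffs gives −12q + 8 = 9q − 1 ⇒ q = 3/7.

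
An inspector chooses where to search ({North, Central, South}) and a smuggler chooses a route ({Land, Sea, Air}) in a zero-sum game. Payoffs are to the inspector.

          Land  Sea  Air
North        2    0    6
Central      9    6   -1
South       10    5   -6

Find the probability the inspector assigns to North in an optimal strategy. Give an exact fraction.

Row minima: North → 0, Central → -1, South → -6; maximin = 0.
Column maxima: Land → 10, Sea → 6, Air → 6; minimax = 6.
0 ≠ 6, so there is no saddle point; optimal play is mixed.
Land is strictly dominated by Sea (it gives the inspector strictly more in every row), so the smuggler never plays it.
With Land eliminated, South is strictly dominated by Central (Central gives the inspector strictly more in every remaining column), so the inspector never plays it.
On the remaining 2×2 (North, Central vs Sea, Air):
Let the inspector play North with probability p. Expected payoff against Sea: 0p + 6(1−p) = −6p + 6; against Air: 6p + (-1)(1−p) = 7p − 1.
Setting these equal: −6p + 6 = 7p − 1 ⇒ −13p = -7 ⇒ p = 7/13, and the value is (-6)·(7/13) + 6 = 36/13.
For the smuggler: with q = P(Sea), equating North's and Central's payoffs gives −6q + 6 = 7q − 1 ⇒ q = 7/13.

7/13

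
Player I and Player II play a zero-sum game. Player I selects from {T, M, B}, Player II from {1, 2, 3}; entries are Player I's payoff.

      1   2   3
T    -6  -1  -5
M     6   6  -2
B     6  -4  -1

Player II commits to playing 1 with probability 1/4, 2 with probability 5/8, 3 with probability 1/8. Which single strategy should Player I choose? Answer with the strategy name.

M

Expected payoff of T: (1/4)·(-6) + (5/8)·(-1) + (1/8)·(-5) = -11/4.
Expected payoff of M: (1/4)·6 + (5/8)·6 + (1/8)·(-2) = 5.
Expected payoff of B: (1/4)·6 + (5/8)·(-4) + (1/8)·(-1) = -9/8.
The largest is 5, so Player I's best response is M.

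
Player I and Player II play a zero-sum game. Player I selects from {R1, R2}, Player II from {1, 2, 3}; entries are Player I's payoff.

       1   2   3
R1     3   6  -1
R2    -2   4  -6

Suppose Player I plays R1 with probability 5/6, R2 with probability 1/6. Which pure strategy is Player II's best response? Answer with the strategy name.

3

If Player II plays 1, Player I's expected payoff is (5/6)·3 + (1/6)·(-2) = 13/6.
If Player II plays 2, Player I's expected payoff is (5/6)·6 + (1/6)·4 = 17/3.
If Player II plays 3, Player I's expected payoff is (5/6)·(-1) + (1/6)·(-6) = -11/6.
Player II minimizes Player I's payoff; the smallest is -11/6, so the best response is 3.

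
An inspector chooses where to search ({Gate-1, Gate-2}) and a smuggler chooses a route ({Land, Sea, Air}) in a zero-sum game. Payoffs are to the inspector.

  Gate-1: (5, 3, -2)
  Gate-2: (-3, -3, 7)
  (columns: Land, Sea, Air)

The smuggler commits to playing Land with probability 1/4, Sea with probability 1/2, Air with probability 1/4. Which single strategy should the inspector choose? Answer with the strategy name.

Expected payoff of Gate-1: (1/4)·5 + (1/2)·3 + (1/4)·(-2) = 9/4.
Expected payoff of Gate-2: (1/4)·(-3) + (1/2)·(-3) + (1/4)·7 = -1/2.
The largest is 9/4, so the inspector's best response is Gate-1.

Gate-1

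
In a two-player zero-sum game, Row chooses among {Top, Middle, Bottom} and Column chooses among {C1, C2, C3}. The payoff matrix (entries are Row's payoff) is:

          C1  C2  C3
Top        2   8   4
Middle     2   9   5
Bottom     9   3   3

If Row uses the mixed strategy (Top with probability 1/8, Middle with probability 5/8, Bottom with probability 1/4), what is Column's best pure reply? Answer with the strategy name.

C1

If Column plays C1, Row's expected payoff is (1/8)·2 + (5/8)·2 + (1/4)·9 = 15/4.
If Column plays C2, Row's expected payoff is (1/8)·8 + (5/8)·9 + (1/4)·3 = 59/8.
If Column plays C3, Row's expected payoff is (1/8)·4 + (5/8)·5 + (1/4)·3 = 35/8.
Column minimizes Row's payoff; the smallest is 15/4, so the best response is C1.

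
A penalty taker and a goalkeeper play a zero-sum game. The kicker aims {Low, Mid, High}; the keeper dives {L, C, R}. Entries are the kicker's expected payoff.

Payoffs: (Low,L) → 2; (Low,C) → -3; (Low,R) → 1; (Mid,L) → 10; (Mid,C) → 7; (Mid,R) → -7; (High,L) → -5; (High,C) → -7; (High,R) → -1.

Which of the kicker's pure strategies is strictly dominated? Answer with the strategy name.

High

Low gives a strictly higher payoff than High against every column: 2 > -5, -3 > -7, 1 > -1.
So High is strictly dominated and the kicker never plays it.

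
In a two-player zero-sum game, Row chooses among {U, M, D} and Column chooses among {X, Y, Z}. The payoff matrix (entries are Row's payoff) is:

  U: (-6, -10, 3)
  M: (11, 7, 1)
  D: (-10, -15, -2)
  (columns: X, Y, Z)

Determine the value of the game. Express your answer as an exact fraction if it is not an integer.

31/19

Row minima: U → -10, M → 1, D → -15; maximin = 1.
Column maxima: X → 11, Y → 7, Z → 3; minimax = 3.
1 ≠ 3, so there is no saddle point; optimal play is mixed.
D is strictly dominated by U, so Row never plays it.
X is strictly dominated by Y (it gives Row strictly more in every row), so Column never plays it.
On the remaining 2×2 (U, M vs Y, Z):
Let Row play U with probability p. Expected payoff against Y: (-10)p + 7(1−p) = −17p + 7; against Z: 3p + 1(1−p) = 2p + 1.
Setting these equal: −17p + 7 = 2p + 1 ⇒ −19p = -6 ⇒ p = 6/19, and the value is (-17)·(6/19) + 7 = 31/19.
For Column: with q = P(Y), equating U's and M's payoffs gives −13q + 3 = 6q + 1 ⇒ q = 2/19.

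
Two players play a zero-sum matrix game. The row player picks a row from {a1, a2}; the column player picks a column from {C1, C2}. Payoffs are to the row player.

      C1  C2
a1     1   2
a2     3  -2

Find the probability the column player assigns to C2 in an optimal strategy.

1/3

Row minima: a1 → 1, a2 → -2; maximin = 1.
Column maxima: C1 → 3, C2 → 2; minimax = 2.
1 ≠ 2, so there is no saddle point; optimal play is mixed.
Let the row player play a1 with probability p. Expected payoff against C1: 1p + 3(1−p) = −2p + 3; against C2: 2p + (-2)(1−p) = 4p − 2.
Setting these equal: −2p + 3 = 4p − 2 ⇒ −6p = -5 ⇒ p = 5/6, and the value is (-2)·(5/6) + 3 = 4/3.
For the column player: with q = P(C1), equating a1's and a2's payoffs gives −q + 2 = 5q − 2 ⇒ q = 2/3.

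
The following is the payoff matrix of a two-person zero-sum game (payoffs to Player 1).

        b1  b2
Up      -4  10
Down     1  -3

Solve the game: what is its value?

Row minima: Up → -4, Down → -3; maximin = -3.
Column maxima: b1 → 1, b2 → 10; minimax = 1.
-3 ≠ 1, so there is no saddle point; optimal play is mixed.
Let Player 1 play Up with probability p. Expected payoff against b1: (-4)p + 1(1−p) = −5p + 1; against b2: 10p + (-3)(1−p) = 13p − 3.
Setting these equal: −5p + 1 = 13p − 3 ⇒ −18p = -4 ⇒ p = 2/9, and the value is (-5)·(2/9) + 1 = -1/9.
For Player 2: with q = P(b1), equating Up's and Down's payoffs gives −14q + 10 = 4q − 3 ⇒ q = 13/18.

-1/9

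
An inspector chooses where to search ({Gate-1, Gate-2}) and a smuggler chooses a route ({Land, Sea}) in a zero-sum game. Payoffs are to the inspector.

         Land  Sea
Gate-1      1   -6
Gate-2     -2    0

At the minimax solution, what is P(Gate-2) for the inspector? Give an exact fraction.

Row minima: Gate-1 → -6, Gate-2 → -2; maximin = -2.
Column maxima: Land → 1, Sea → 0; minimax = 0.
-2 ≠ 0, so there is no saddle point; optimal play is mixed.
Let the inspector play Gate-1 with probability p. Expected payoff against Land: 1p + (-2)(1−p) = 3p − 2; against Sea: (-6)p + 0(1−p) = −6p.
Setting these equal: 3p − 2 = −6p ⇒ 9p = 2 ⇒ p = 2/9, and the value is (3)·(2/9) − 2 = -4/3.
For the smuggler: with q = P(Land), equating Gate-1's and Gate-2's payoffs gives 7q − 6 = −2q ⇒ q = 2/3.

7/9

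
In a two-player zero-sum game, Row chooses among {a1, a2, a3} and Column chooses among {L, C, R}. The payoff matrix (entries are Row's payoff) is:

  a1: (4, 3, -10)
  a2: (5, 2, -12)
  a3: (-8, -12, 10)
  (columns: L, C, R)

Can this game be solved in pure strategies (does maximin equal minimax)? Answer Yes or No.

Row minima: a1 → -10, a2 → -12, a3 → -12; maximin = -10.
Column maxima: L → 5, C → 3, R → 10; minimax = 3.
-10 ≠ 3, so no pure-strategy equilibrium exists.

No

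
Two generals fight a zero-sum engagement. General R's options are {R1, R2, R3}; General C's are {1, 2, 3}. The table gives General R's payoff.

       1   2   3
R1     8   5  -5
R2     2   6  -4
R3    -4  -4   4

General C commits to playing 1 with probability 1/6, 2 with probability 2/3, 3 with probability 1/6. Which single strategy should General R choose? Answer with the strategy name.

Expected payoff of R1: (1/6)·8 + (2/3)·5 + (1/6)·(-5) = 23/6.
Expected payoff of R2: (1/6)·2 + (2/3)·6 + (1/6)·(-4) = 11/3.
Expected payoff of R3: (1/6)·(-4) + (2/3)·(-4) + (1/6)·4 = -8/3.
The largest is 23/6, so General R's best response is R1.

R1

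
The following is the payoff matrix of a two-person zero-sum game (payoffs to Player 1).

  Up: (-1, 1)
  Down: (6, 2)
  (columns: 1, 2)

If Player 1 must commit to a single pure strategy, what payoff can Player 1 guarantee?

Row minima: Up → -1, Down → 2.
The best of these is 2.

2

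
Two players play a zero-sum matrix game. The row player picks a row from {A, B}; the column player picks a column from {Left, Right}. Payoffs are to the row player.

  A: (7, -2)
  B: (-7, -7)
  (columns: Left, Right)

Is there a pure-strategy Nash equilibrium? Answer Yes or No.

Yes

Row minima: A → -2, B → -7; maximin = -2.
Column maxima: Left → 7, Right → -2; minimax = -2.
maximin = minimax = -2, so a saddle point exists.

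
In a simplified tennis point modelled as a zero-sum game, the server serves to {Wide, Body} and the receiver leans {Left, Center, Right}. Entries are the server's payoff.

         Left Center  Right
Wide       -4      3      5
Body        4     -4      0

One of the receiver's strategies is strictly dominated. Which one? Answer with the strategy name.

Center holds the server's payoff strictly below Right in every row: 3 < 5, -4 < 0.
So Right is strictly dominated for the receiver.

Right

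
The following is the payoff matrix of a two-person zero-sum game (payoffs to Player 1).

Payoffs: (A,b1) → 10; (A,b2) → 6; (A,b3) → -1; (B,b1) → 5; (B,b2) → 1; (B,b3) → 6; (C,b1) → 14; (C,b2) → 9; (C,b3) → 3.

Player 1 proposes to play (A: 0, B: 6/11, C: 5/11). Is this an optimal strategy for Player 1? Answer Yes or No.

Yes

Against b1 this mix gives (6/11)·5 + (5/11)·14 = 100/11.
Against b2 this mix gives (6/11)·1 + (5/11)·9 = 51/11.
Against b3 this mix gives (6/11)·6 + (5/11)·3 = 51/11.
All of Player 2's active replies (b2, b3) yield 51/11, and no column does worse for Player 1. The mix makes Player 2 indifferent and guarantees 51/11, so it is optimal.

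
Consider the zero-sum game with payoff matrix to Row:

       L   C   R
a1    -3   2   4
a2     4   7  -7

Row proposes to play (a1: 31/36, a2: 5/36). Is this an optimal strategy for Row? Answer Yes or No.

Against L this mix gives (31/36)·(-3) + (5/36)·4 = -73/36.
Against C this mix gives (31/36)·2 + (5/36)·7 = 97/36.
Against R this mix gives (31/36)·4 + (5/36)·(-7) = 89/36.
Column will play L, holding Row to -73/36. Shifting weight toward the row that does better against L would raise this floor (the equalizing mix achieves -5/18 against both L and R), so the proposed strategy is not optimal.

No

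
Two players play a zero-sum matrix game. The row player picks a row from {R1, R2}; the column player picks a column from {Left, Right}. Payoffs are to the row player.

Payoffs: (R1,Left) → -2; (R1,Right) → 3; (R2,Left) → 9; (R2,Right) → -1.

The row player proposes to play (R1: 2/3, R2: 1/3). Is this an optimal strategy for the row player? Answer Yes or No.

Against Left this mix gives (2/3)·(-2) + (1/3)·9 = 5/3.
Against Right this mix gives (2/3)·3 + (1/3)·(-1) = 5/3.
All of the column player's active replies (Left, Right) yield 5/3, and no column does worse for the row player. The mix makes the column player indifferent and guarantees 5/3, so it is optimal.

Yes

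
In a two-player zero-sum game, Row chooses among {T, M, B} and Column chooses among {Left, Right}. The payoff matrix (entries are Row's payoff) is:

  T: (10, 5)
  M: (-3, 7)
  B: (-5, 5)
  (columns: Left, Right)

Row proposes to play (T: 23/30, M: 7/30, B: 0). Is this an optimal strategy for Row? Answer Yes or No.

Against Left this mix gives (23/30)·10 + (7/30)·(-3) = 209/30.
Against Right this mix gives (23/30)·5 + (7/30)·7 = 82/15.
Column will play Right, holding Row to 82/15. Shifting weight toward the row that does better against Right would raise this floor (the equalizing mix achieves 17/3 against both Right and Left), so the proposed strategy is not optimal.

No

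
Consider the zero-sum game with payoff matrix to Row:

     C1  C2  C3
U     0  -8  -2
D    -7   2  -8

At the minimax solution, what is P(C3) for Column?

Row minima: U → -8, D → -8; maximin = -8.
Column maxima: C1 → 0, C2 → 2, C3 → -2; minimax = -2.
-8 ≠ -2, so there is no saddle point; optimal play is mixed.
C1 is strictly dominated by C3 (it gives Row strictly more in every row), so Column never plays it.
On the remaining 2×2 (U, D vs C2, C3):
Let Row play U with probability p. Expected payoff against C2: (-8)p + 2(1−p) = −10p + 2; against C3: (-2)p + (-8)(1−p) = 6p − 8.
Setting these equal: −10p + 2 = 6p − 8 ⇒ −16p = -10 ⇒ p = 5/8, and the value is (-10)·(5/8) + 2 = -17/4.
For Column: with q = P(C2), equating U's and D's payoffs gives −6q − 2 = 10q − 8 ⇒ q = 3/8.

5/8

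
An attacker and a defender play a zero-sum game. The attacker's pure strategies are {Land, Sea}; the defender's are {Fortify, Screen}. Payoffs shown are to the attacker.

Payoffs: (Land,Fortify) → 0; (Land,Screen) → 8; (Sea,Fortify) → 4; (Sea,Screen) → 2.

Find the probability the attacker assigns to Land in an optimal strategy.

Row minima: Land → 0, Sea → 2; maximin = 2.
Column maxima: Fortify → 4, Screen → 8; minimax = 4.
2 ≠ 4, so there is no saddle point; optimal play is mixed.
Let the attacker play Land with probability p. Expected payoff against Fortify: 0p + 4(1−p) = −4p + 4; against Screen: 8p + 2(1−p) = 6p + 2.
Setting these equal: −4p + 4 = 6p + 2 ⇒ −10p = -2 ⇒ p = 1/5, and the value is (-4)·(1/5) + 4 = 16/5.
For the defender: with q = P(Fortify), equating Land's and Sea's payoffs gives −8q + 8 = 2q + 2 ⇒ q = 3/5.

1/5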